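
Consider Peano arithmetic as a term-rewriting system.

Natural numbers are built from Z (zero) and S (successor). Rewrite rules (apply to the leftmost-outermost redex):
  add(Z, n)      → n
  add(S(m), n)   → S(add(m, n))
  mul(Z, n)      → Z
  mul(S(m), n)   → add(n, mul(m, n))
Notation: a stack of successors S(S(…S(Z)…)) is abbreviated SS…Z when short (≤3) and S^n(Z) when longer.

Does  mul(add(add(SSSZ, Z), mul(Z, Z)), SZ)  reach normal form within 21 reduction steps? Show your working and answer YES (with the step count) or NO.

Answer: YES — reaches normal form SSSZ in 19 ≤ 21 steps

Reduction:
  start: mul(add(add(SSSZ, Z), mul(Z, Z)), SZ)
  →1  mul(add(S(add(SSZ, Z)), mul(Z, Z)), SZ)
  →2  mul(S(add(add(SSZ, Z), mul(Z, Z))), SZ)
  →3  add(SZ, mul(add(add(SSZ, Z), mul(Z, Z)), SZ))
  →4  S(add(Z, mul(add(add(SSZ, Z), mul(Z, Z)), SZ)))
  →5  S(mul(add(add(SSZ, Z), mul(Z, Z)), SZ))
  →6  S(mul(add(S(add(SZ, Z)), mul(Z, Z)), SZ))
  →7  S(mul(S(add(add(SZ, Z), mul(Z, Z))), SZ))
  →8  S(add(SZ, mul(add(add(SZ, Z), mul(Z, Z)), SZ)))
  →9  S(S(add(Z, mul(add(add(SZ, Z), mul(Z, Z)), SZ))))
  →10  S(S(mul(add(add(SZ, Z), mul(Z, Z)), SZ)))
  →11  S(S(mul(add(S(add(Z, Z)), mul(Z, Z)), SZ)))
  →12  S(S(mul(S(add(add(Z, Z), mul(Z, Z))), SZ)))
  →13  S(S(add(SZ, mul(add(add(Z, Z), mul(Z, Z)), SZ))))
  →14  S(S(S(add(Z, mul(add(add(Z, Z), mul(Z, Z)), SZ)))))
  →15  S(S(S(mul(add(add(Z, Z), mul(Z, Z)), SZ))))
  →16  S(S(S(mul(add(Z, mul(Z, Z)), SZ))))
  →17  S(S(S(mul(mul(Z, Z), SZ))))
  →18  S(S(S(mul(Z, SZ))))
  →19  SSSZ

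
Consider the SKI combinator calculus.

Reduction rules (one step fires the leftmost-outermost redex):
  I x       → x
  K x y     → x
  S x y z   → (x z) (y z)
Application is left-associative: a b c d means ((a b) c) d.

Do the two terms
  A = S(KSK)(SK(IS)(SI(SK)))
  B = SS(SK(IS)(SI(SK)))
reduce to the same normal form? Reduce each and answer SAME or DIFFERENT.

Answer: SAME — A ⇓ SS(SI(SK)), B ⇓ SS(SI(SK))

Derivation:
Term A:
  start: S(KSK)(SK(IS)(SI(SK)))
  step 1: SS(SK(IS)(SI(SK)))
  step 2: SS(K(SI(SK))(IS(SI(SK))))
  step 3: SS(SI(SK))

Term B:
  start: SS(SK(IS)(SI(SK)))
  step 1: SS(K(SI(SK))(IS(SI(SK))))
  step 2: SS(SI(SK))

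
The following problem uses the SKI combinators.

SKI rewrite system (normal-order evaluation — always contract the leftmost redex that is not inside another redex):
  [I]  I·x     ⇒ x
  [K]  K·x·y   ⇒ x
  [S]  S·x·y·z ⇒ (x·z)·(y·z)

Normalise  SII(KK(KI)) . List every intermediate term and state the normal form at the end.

Answer: normal form = KK  (in 5 steps)

Derivation:
  start: SII(KK(KI))
  →1  I(KK(KI))(I(KK(KI)))
  →2  KK(KI)(I(KK(KI)))
  →3  K(I(KK(KI)))
  →4  K(KK(KI))
  →5  KK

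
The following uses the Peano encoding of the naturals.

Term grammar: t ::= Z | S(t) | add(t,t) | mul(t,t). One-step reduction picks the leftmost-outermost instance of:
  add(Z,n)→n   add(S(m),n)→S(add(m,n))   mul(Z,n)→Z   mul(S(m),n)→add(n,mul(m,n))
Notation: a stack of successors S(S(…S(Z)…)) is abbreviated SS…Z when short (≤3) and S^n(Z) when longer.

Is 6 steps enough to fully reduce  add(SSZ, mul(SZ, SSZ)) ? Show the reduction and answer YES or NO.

Answer: NO — after 6 steps the term is S(S(S(S(add(Z, mul(Z, SSZ)))))), not yet normal

Reduction:
  start: add(SSZ, mul(SZ, SSZ))
  →1  S(add(SZ, mul(SZ, SSZ)))
  →2  S(S(add(Z, mul(SZ, SSZ))))
  →3  S(S(mul(SZ, SSZ)))
  →4  S(S(add(SSZ, mul(Z, SSZ))))
  →5  S(S(S(add(SZ, mul(Z, SSZ)))))
  →6  S(S(S(S(add(Z, mul(Z, SSZ))))))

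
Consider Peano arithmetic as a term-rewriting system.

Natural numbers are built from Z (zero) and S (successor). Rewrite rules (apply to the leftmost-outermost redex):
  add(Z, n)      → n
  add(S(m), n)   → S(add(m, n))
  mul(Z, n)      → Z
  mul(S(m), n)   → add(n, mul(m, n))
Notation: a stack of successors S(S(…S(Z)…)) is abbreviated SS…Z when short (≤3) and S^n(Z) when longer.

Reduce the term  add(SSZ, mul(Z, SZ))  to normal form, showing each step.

Answer: normal form = SSZ  (in 4 steps)

Reduction:
  start: add(SSZ, mul(Z, SZ))
  [1] S(add(SZ, mul(Z, SZ)))
  [2] S(S(add(Z, mul(Z, SZ))))
  [3] S(S(mul(Z, SZ)))
  [4] SSZ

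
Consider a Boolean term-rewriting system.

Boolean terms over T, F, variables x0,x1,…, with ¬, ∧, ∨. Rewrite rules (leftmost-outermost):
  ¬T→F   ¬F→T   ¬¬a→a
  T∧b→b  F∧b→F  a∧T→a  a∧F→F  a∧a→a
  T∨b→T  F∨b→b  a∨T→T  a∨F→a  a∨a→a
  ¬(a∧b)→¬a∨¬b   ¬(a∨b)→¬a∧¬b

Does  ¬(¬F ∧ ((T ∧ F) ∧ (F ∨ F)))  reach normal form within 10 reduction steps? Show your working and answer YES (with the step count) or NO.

  start: ¬(¬F ∧ ((T ∧ F) ∧ (F ∨ F)))
  step 1: ¬¬F ∨ ¬((T ∧ F) ∧ (F ∨ F))
  step 2: F ∨ ¬((T ∧ F) ∧ (F ∨ F))
  step 3: ¬((T ∧ F) ∧ (F ∨ F))
  step 4: ¬(T ∧ F) ∨ ¬(F ∨ F)
  step 5: (¬T ∨ ¬F) ∨ ¬(F ∨ F)
  step 6: (F ∨ ¬F) ∨ ¬(F ∨ F)
  step 7: ¬F ∨ ¬(F ∨ F)
  step 8: T ∨ ¬(F ∨ F)
  step 9: T

Answer: YES — reaches normal form T in 9 ≤ 10 steps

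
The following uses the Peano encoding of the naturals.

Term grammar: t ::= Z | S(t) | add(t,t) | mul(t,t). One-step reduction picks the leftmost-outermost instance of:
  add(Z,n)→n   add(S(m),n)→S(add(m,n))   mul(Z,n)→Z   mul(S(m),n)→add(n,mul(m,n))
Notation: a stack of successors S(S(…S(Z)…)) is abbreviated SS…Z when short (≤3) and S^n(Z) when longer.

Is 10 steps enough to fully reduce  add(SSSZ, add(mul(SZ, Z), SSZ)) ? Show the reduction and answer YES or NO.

  start: add(SSSZ, add(mul(SZ, Z), SSZ))
  →1  S(add(SSZ, add(mul(SZ, Z), SSZ)))
  →2  S(S(add(SZ, add(mul(SZ, Z), SSZ))))
  →3  S(S(S(add(Z, add(mul(SZ, Z), SSZ)))))
  →4  S(S(S(add(mul(SZ, Z), SSZ))))
  →5  S(S(S(add(add(Z, mul(Z, Z)), SSZ))))
  →6  S(S(S(add(mul(Z, Z), SSZ))))
  →7  S(S(S(add(Z, SSZ))))
  →8  S^5(Z)

Answer: YES — reaches normal form S^5(Z) in 8 ≤ 10 steps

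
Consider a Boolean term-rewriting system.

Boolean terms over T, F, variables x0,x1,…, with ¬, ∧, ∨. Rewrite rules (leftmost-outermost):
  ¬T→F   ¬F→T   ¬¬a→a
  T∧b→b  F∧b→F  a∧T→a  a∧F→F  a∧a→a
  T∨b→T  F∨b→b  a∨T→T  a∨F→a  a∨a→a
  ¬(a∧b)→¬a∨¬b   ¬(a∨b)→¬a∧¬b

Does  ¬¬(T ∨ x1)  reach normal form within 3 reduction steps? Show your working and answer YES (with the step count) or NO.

  start: ¬¬(T ∨ x1)
  step 1: T ∨ x1
  step 2: T

Answer: YES — reaches normal form T in 2 ≤ 3 steps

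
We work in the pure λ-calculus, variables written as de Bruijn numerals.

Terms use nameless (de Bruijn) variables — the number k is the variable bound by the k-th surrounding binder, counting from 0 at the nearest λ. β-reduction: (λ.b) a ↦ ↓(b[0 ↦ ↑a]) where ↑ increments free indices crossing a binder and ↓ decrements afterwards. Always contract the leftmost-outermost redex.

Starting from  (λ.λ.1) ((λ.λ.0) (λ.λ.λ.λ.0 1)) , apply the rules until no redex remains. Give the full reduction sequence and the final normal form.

  start: (λ.λ.1) ((λ.λ.0) (λ.λ.λ.λ.0 1))
  [1] λ.(λ.λ.0) (λ.λ.λ.λ.0 1)
  [2] λ.λ.0

Answer: normal form = λ.λ.0  (in 2 steps)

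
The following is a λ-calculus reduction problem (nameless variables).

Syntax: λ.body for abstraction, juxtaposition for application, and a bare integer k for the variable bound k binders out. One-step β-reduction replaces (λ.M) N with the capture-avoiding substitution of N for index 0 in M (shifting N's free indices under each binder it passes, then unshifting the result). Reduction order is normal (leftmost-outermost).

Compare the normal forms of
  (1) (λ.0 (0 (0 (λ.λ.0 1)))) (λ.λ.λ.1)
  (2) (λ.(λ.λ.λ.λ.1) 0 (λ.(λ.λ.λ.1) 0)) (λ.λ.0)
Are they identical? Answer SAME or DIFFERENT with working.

Answer: SAME — A ⇓ λ.λ.1, B ⇓ λ.λ.1

Derivation:
Term A:
  start: (λ.0 (0 (0 (λ.λ.0 1)))) (λ.λ.λ.1)
  →1  (λ.λ.λ.1) ((λ.λ.λ.1) ((λ.λ.λ.1) (λ.λ.0 1)))
  →2  λ.λ.1

Term B:
  start: (λ.(λ.λ.λ.λ.1) 0 (λ.(λ.λ.λ.1) 0)) (λ.λ.0)
  →1  (λ.λ.λ.λ.1) (λ.λ.0) (λ.(λ.λ.λ.1) 0)
  →2  (λ.λ.λ.1) (λ.(λ.λ.λ.1) 0)
  →3  λ.λ.1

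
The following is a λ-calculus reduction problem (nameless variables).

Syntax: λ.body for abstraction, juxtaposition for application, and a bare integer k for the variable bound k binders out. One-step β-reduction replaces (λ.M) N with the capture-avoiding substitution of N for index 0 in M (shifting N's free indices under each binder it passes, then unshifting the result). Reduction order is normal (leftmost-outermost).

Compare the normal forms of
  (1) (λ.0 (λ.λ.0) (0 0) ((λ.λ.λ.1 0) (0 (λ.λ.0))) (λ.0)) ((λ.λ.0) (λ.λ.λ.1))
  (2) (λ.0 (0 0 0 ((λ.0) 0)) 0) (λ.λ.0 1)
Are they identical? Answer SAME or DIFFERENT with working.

Term A:
  start: (λ.0 (λ.λ.0) (0 0) ((λ.λ.λ.1 0) (0 (λ.λ.0))) (λ.0)) ((λ.λ.0) (λ.λ.λ.1))
  step 1: (λ.λ.0) (λ.λ.λ.1) (λ.λ.0) ((λ.λ.0) (λ.λ.λ.1) ((λ.λ.0) (λ.λ.λ.1))) ((λ.λ.λ.1 0) ((λ.λ.0) (λ.λ.λ.1) (λ.λ.0))) (λ.0)
  step 2: (λ.0) (λ.λ.0) ((λ.λ.0) (λ.λ.λ.1) ((λ.λ.0) (λ.λ.λ.1))) ((λ.λ.λ.1 0) ((λ.λ.0) (λ.λ.λ.1) (λ.λ.0))) (λ.0)
  step 3: (λ.λ.0) ((λ.λ.0) (λ.λ.λ.1) ((λ.λ.0) (λ.λ.λ.1))) ((λ.λ.λ.1 0) ((λ.λ.0) (λ.λ.λ.1) (λ.λ.0))) (λ.0)
  step 4: (λ.0) ((λ.λ.λ.1 0) ((λ.λ.0) (λ.λ.λ.1) (λ.λ.0))) (λ.0)
  step 5: (λ.λ.λ.1 0) ((λ.λ.0) (λ.λ.λ.1) (λ.λ.0)) (λ.0)
  step 6: (λ.λ.1 0) (λ.0)
  step 7: λ.(λ.0) 0
  step 8: λ.0

Term B:
  start: (λ.0 (0 0 0 ((λ.0) 0)) 0) (λ.λ.0 1)
  step 1: (λ.λ.0 1) ((λ.λ.0 1) (λ.λ.0 1) (λ.λ.0 1) ((λ.0) (λ.λ.0 1))) (λ.λ.0 1)
  step 2: (λ.0 ((λ.λ.0 1) (λ.λ.0 1) (λ.λ.0 1) ((λ.0) (λ.λ.0 1)))) (λ.λ.0 1)
  step 3: (λ.λ.0 1) ((λ.λ.0 1) (λ.λ.0 1) (λ.λ.0 1) ((λ.0) (λ.λ.0 1)))
  step 4: λ.0 ((λ.λ.0 1) (λ.λ.0 1) (λ.λ.0 1) ((λ.0) (λ.λ.0 1)))
  step 5: λ.0 ((λ.0 (λ.λ.0 1)) (λ.λ.0 1) ((λ.0) (λ.λ.0 1)))
  step 6: λ.0 ((λ.λ.0 1) (λ.λ.0 1) ((λ.0) (λ.λ.0 1)))
  step 7: λ.0 ((λ.0 (λ.λ.0 1)) ((λ.0) (λ.λ.0 1)))
  step 8: λ.0 ((λ.0) (λ.λ.0 1) (λ.λ.0 1))
  step 9: λ.0 ((λ.λ.0 1) (λ.λ.0 1))
  step 10: λ.0 (λ.0 (λ.λ.0 1))

Answer: DIFFERENT — A ⇓ λ.0, B ⇓ λ.0 (λ.0 (λ.λ.0 1))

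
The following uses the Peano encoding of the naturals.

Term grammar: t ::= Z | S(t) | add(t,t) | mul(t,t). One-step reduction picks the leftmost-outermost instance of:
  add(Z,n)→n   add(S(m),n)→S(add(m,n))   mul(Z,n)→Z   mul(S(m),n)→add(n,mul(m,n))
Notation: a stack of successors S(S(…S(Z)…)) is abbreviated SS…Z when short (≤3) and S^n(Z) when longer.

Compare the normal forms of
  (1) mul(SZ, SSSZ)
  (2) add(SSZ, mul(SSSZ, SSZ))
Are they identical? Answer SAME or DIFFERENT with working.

Term A:
  start: mul(SZ, SSSZ)
  step 1: add(SSSZ, mul(Z, SSSZ))
  step 2: S(add(SSZ, mul(Z, SSSZ)))
  step 3: S(S(add(SZ, mul(Z, SSSZ))))
  step 4: S(S(S(add(Z, mul(Z, SSSZ)))))
  step 5: S(S(S(mul(Z, SSSZ))))
  step 6: SSSZ

Term B:
  start: add(SSZ, mul(SSSZ, SSZ))
  step 1: S(add(SZ, mul(SSSZ, SSZ)))
  step 2: S(S(add(Z, mul(SSSZ, SSZ))))
  step 3: S(S(mul(SSSZ, SSZ)))
  step 4: S(S(add(SSZ, mul(SSZ, SSZ))))
  step 5: S(S(S(add(SZ, mul(SSZ, SSZ)))))
  step 6: S(S(S(S(add(Z, mul(SSZ, SSZ))))))
  step 7: S(S(S(S(mul(SSZ, SSZ)))))
  step 8: S(S(S(S(add(SSZ, mul(SZ, SSZ))))))
  step 9: S(S(S(S(S(add(SZ, mul(SZ, SSZ)))))))
  step 10: S(S(S(S(S(S(add(Z, mul(SZ, SSZ))))))))
  step 11: S(S(S(S(S(S(mul(SZ, SSZ)))))))
  step 12: S(S(S(S(S(S(add(SSZ, mul(Z, SSZ))))))))
  step 13: S(S(S(S(S(S(S(add(SZ, mul(Z, SSZ)))))))))
  step 14: S(S(S(S(S(S(S(S(add(Z, mul(Z, SSZ))))))))))
  step 15: S(S(S(S(S(S(S(S(mul(Z, SSZ)))))))))
  step 16: S^8(Z)

Answer: DIFFERENT — A ⇓ SSSZ, B ⇓ S^8(Z)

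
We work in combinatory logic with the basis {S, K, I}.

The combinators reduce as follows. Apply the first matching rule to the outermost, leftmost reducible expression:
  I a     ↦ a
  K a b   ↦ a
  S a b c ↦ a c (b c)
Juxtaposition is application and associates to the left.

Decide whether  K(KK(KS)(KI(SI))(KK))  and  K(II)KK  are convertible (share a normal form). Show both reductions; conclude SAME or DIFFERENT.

Answer: DIFFERENT — A ⇓ KI, B ⇓ K

Reduction:
Term A:
  start: K(KK(KS)(KI(SI))(KK))
  →1  K(K(KI(SI))(KK))
  →2  K(KI(SI))
  →3  KI

Term B:
  start: K(II)KK
  →1  IIK
  →2  IK
  →3  K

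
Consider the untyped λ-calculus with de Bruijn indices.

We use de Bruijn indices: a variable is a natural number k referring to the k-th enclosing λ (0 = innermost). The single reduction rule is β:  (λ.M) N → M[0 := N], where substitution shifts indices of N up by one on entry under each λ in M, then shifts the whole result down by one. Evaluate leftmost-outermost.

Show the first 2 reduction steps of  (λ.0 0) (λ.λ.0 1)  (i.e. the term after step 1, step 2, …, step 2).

Answer: after 2 steps: λ.0 (λ.λ.0 1)

Working:
  start: (λ.0 0) (λ.λ.0 1)
  →1  (λ.λ.0 1) (λ.λ.0 1)
  →2  λ.0 (λ.λ.0 1)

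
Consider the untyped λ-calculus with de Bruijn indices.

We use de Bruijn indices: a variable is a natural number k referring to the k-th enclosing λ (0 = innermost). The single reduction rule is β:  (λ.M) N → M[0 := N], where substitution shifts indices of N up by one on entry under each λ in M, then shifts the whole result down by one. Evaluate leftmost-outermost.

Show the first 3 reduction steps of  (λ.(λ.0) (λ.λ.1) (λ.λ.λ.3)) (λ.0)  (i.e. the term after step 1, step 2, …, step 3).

  start: (λ.(λ.0) (λ.λ.1) (λ.λ.λ.3)) (λ.0)
  →1  (λ.0) (λ.λ.1) (λ.λ.λ.λ.0)
  →2  (λ.λ.1) (λ.λ.λ.λ.0)
  →3  λ.λ.λ.λ.λ.0

Answer: after 3 steps: λ.λ.λ.λ.λ.0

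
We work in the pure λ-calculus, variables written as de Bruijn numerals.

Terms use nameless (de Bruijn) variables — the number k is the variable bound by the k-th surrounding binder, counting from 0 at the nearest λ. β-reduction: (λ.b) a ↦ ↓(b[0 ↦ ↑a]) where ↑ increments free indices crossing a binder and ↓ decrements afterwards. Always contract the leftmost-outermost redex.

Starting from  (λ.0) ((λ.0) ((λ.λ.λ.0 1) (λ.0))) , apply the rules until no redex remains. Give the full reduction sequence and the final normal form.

Answer: normal form = λ.λ.0 1  (in 3 steps)

Working:
  start: (λ.0) ((λ.0) ((λ.λ.λ.0 1) (λ.0)))
  step 1: (λ.0) ((λ.λ.λ.0 1) (λ.0))
  step 2: (λ.λ.λ.0 1) (λ.0)
  step 3: λ.λ.0 1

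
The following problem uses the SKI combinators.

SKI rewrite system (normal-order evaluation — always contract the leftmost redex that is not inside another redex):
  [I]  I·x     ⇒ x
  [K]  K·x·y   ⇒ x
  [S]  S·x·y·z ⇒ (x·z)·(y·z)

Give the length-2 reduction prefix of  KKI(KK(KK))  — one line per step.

  start: KKI(KK(KK))
  [1] K(KK(KK))
  [2] KK

Answer: after 2 steps: KK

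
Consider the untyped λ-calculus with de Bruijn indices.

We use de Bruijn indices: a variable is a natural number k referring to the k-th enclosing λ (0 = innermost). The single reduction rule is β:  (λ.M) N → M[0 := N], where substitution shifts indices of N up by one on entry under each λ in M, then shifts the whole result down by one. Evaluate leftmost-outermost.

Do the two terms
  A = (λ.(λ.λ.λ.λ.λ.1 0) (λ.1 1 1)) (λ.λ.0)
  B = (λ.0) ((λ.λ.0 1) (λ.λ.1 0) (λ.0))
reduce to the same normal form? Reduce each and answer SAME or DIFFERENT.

Answer: DIFFERENT — A ⇓ λ.λ.λ.λ.1 0, B ⇓ λ.λ.1 0

Working:
Term A:
  start: (λ.(λ.λ.λ.λ.λ.1 0) (λ.1 1 1)) (λ.λ.0)
  [1] (λ.λ.λ.λ.λ.1 0) (λ.(λ.λ.0) (λ.λ.0) (λ.λ.0))
  [2] λ.λ.λ.λ.1 0

Term B:
  start: (λ.0) ((λ.λ.0 1) (λ.λ.1 0) (λ.0))
  [1] (λ.λ.0 1) (λ.λ.1 0) (λ.0)
  [2] (λ.0 (λ.λ.1 0)) (λ.0)
  [3] (λ.0) (λ.λ.1 0)
  [4] λ.λ.1 0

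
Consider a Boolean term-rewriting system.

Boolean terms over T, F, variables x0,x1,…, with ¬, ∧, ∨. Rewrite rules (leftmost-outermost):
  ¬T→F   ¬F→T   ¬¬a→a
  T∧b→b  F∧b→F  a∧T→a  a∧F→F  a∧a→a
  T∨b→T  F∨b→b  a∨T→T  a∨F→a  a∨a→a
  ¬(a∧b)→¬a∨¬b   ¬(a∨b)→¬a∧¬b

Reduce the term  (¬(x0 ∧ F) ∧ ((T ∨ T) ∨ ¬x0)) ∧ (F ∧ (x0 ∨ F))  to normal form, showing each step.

  start: (¬(x0 ∧ F) ∧ ((T ∨ T) ∨ ¬x0)) ∧ (F ∧ (x0 ∨ F))
  step 1: ((¬x0 ∨ ¬F) ∧ ((T ∨ T) ∨ ¬x0)) ∧ (F ∧ (x0 ∨ F))
  step 2: ((¬x0 ∨ T) ∧ ((T ∨ T) ∨ ¬x0)) ∧ (F ∧ (x0 ∨ F))
  step 3: (T ∧ ((T ∨ T) ∨ ¬x0)) ∧ (F ∧ (x0 ∨ F))
  step 4: ((T ∨ T) ∨ ¬x0) ∧ (F ∧ (x0 ∨ F))
  step 5: (T ∨ ¬x0) ∧ (F ∧ (x0 ∨ F))
  step 6: T ∧ (F ∧ (x0 ∨ F))
  step 7: F ∧ (x0 ∨ F)
  step 8: F

Answer: normal form = F  (in 8 steps)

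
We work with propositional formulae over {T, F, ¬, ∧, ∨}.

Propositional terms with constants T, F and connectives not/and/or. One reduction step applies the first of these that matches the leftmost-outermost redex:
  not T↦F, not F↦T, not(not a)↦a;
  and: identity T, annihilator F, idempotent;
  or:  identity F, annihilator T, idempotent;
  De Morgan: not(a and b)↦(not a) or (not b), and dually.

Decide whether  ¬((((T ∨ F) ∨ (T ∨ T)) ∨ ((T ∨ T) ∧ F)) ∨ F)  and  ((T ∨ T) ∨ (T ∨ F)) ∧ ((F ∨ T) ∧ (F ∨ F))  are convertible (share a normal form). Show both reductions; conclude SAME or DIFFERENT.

Answer: SAME — A ⇓ F, B ⇓ F

Working:
Term A:
  start: ¬((((T ∨ F) ∨ (T ∨ T)) ∨ ((T ∨ T) ∧ F)) ∨ F)
  step 1: ¬(((T ∨ F) ∨ (T ∨ T)) ∨ ((T ∨ T) ∧ F)) ∧ ¬F
  step 2: (¬((T ∨ F) ∨ (T ∨ T)) ∧ ¬((T ∨ T) ∧ F)) ∧ ¬F
  step 3: ((¬(T ∨ F) ∧ ¬(T ∨ T)) ∧ ¬((T ∨ T) ∧ F)) ∧ ¬F
  step 4: (((¬T ∧ ¬F) ∧ ¬(T ∨ T)) ∧ ¬((T ∨ T) ∧ F)) ∧ ¬F
  step 5: (((F ∧ ¬F) ∧ ¬(T ∨ T)) ∧ ¬((T ∨ T) ∧ F)) ∧ ¬F
  step 6: ((F ∧ ¬(T ∨ T)) ∧ ¬((T ∨ T) ∧ F)) ∧ ¬F
  step 7: (F ∧ ¬((T ∨ T) ∧ F)) ∧ ¬F
  step 8: F ∧ ¬F
  step 9: F

Term B:
  start: ((T ∨ T) ∨ (T ∨ F)) ∧ ((F ∨ T) ∧ (F ∨ F))
  step 1: (T ∨ (T ∨ F)) ∧ ((F ∨ T) ∧ (F ∨ F))
  step 2: T ∧ ((F ∨ T) ∧ (F ∨ F))
  step 3: (F ∨ T) ∧ (F ∨ F)
  step 4: T ∧ (F ∨ F)
  step 5: F ∨ F
  step 6: F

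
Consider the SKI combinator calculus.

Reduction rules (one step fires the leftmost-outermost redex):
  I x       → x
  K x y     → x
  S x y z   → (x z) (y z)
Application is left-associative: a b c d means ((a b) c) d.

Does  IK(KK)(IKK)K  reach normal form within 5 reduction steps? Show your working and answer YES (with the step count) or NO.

  start: IK(KK)(IKK)K
  →1  K(KK)(IKK)K
  →2  KKK
  →3  K

Answer: YES — reaches normal form K in 3 ≤ 5 steps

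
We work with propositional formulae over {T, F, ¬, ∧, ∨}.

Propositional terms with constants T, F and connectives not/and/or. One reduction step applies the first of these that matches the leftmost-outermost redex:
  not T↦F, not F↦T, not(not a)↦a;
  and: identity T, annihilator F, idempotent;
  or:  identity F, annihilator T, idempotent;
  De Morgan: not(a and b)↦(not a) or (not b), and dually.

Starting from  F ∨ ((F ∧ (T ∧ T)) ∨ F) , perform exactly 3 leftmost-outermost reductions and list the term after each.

Answer: after 3 steps: F

Working:
  start: F ∨ ((F ∧ (T ∧ T)) ∨ F)
  [1] (F ∧ (T ∧ T)) ∨ F
  [2] F ∧ (T ∧ T)
  [3] F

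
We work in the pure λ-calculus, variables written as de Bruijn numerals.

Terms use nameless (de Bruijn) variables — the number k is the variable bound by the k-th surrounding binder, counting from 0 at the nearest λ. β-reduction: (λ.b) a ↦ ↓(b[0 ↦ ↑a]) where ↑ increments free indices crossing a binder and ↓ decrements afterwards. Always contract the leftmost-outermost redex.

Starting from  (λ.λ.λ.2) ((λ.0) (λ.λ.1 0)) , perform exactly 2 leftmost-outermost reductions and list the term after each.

  start: (λ.λ.λ.2) ((λ.0) (λ.λ.1 0))
  [1] λ.λ.(λ.0) (λ.λ.1 0)
  [2] λ.λ.λ.λ.1 0

Answer: after 2 steps: λ.λ.λ.λ.1 0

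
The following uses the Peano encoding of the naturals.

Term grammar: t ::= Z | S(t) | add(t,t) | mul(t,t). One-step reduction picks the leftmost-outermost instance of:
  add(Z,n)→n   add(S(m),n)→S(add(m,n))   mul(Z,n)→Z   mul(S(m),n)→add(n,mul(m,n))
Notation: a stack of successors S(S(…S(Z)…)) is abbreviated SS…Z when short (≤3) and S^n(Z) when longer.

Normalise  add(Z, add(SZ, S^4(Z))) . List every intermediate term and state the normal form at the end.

Answer: normal form = S^5(Z)  (in 3 steps)

Derivation:
  start: add(Z, add(SZ, S^4(Z)))
  [1] add(SZ, S^4(Z))
  [2] S(add(Z, S^4(Z)))
  [3] S^5(Z)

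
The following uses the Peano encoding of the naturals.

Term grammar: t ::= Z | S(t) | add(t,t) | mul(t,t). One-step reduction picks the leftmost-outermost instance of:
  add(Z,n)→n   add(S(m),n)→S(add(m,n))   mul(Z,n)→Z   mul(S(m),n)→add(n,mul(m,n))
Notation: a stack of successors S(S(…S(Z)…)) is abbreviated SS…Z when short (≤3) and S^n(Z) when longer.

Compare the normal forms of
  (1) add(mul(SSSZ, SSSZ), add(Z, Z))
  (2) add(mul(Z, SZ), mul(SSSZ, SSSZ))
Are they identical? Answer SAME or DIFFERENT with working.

Term A:
  start: add(mul(SSSZ, SSSZ), add(Z, Z))
  [1] add(add(SSSZ, mul(SSZ, SSSZ)), add(Z, Z))
  [2] add(S(add(SSZ, mul(SSZ, SSSZ))), add(Z, Z))
  [3] S(add(add(SSZ, mul(SSZ, SSSZ)), add(Z, Z)))
  [4] S(add(S(add(SZ, mul(SSZ, SSSZ))), add(Z, Z)))
  [5] S(S(add(add(SZ, mul(SSZ, SSSZ)), add(Z, Z))))
  [6] S(S(add(S(add(Z, mul(SSZ, SSSZ))), add(Z, Z))))
  [7] S(S(S(add(add(Z, mul(SSZ, SSSZ)), add(Z, Z)))))
  [8] S(S(S(add(mul(SSZ, SSSZ), add(Z, Z)))))
  [9] S(S(S(add(add(SSSZ, mul(SZ, SSSZ)), add(Z, Z)))))
  [10] S(S(S(add(S(add(SSZ, mul(SZ, SSSZ))), add(Z, Z)))))
  [11] S(S(S(S(add(add(SSZ, mul(SZ, SSSZ)), add(Z, Z))))))
  [12] S(S(S(S(add(S(add(SZ, mul(SZ, SSSZ))), add(Z, Z))))))
  [13] S(S(S(S(S(add(add(SZ, mul(SZ, SSSZ)), add(Z, Z)))))))
  [14] S(S(S(S(S(add(S(add(Z, mul(SZ, SSSZ))), add(Z, Z)))))))
  [15] S(S(S(S(S(S(add(add(Z, mul(SZ, SSSZ)), add(Z, Z))))))))
  [16] S(S(S(S(S(S(add(mul(SZ, SSSZ), add(Z, Z))))))))
  [17] S(S(S(S(S(S(add(add(SSSZ, mul(Z, SSSZ)), add(Z, Z))))))))
  [18] S(S(S(S(S(S(add(S(add(SSZ, mul(Z, SSSZ))), add(Z, Z))))))))
  [19] S(S(S(S(S(S(S(add(add(SSZ, mul(Z, SSSZ)), add(Z, Z)))))))))
  [20] S(S(S(S(S(S(S(add(S(add(SZ, mul(Z, SSSZ))), add(Z, Z)))))))))
  [21] S(S(S(S(S(S(S(S(add(add(SZ, mul(Z, SSSZ)), add(Z, Z))))))))))
  [22] S(S(S(S(S(S(S(S(add(S(add(Z, mul(Z, SSSZ))), add(Z, Z))))))))))
  [23] S(S(S(S(S(S(S(S(S(add(add(Z, mul(Z, SSSZ)), add(Z, Z)))))))))))
  [24] S(S(S(S(S(S(S(S(S(add(mul(Z, SSSZ), add(Z, Z)))))))))))
  [25] S(S(S(S(S(S(S(S(S(add(Z, add(Z, Z)))))))))))
  [26] S(S(S(S(S(S(S(S(S(add(Z, Z))))))))))
  [27] S^9(Z)

Term B:
  start: add(mul(Z, SZ), mul(SSSZ, SSSZ))
  [1] add(Z, mul(SSSZ, SSSZ))
  [2] mul(SSSZ, SSSZ)
  [3] add(SSSZ, mul(SSZ, SSSZ))
  [4] S(add(SSZ, mul(SSZ, SSSZ)))
  [5] S(S(add(SZ, mul(SSZ, SSSZ))))
  [6] S(S(S(add(Z, mul(SSZ, SSSZ)))))
  [7] S(S(S(mul(SSZ, SSSZ))))
  [8] S(S(S(add(SSSZ, mul(SZ, SSSZ)))))
  [9] S(S(S(S(add(SSZ, mul(SZ, SSSZ))))))
  [10] S(S(S(S(S(add(SZ, mul(SZ, SSSZ)))))))
  [11] S(S(S(S(S(S(add(Z, mul(SZ, SSSZ))))))))
  [12] S(S(S(S(S(S(mul(SZ, SSSZ)))))))
  [13] S(S(S(S(S(S(add(SSSZ, mul(Z, SSSZ))))))))
  [14] S(S(S(S(S(S(S(add(SSZ, mul(Z, SSSZ)))))))))
  [15] S(S(S(S(S(S(S(S(add(SZ, mul(Z, SSSZ))))))))))
  [16] S(S(S(S(S(S(S(S(S(add(Z, mul(Z, SSSZ)))))))))))
  [17] S(S(S(S(S(S(S(S(S(mul(Z, SSSZ))))))))))
  [18] S^9(Z)

Answer: SAME — A ⇓ S^9(Z), B ⇓ S^9(Z)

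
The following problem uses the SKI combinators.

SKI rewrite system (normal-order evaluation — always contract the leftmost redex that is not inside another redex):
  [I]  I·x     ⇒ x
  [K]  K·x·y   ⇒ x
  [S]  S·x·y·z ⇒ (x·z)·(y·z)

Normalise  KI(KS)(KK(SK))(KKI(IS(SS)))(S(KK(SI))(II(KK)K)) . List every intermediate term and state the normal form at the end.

Answer: normal form = K(S(SS))  (in 6 steps)

Reduction:
  start: KI(KS)(KK(SK))(KKI(IS(SS)))(S(KK(SI))(II(KK)K))
  step 1: I(KK(SK))(KKI(IS(SS)))(S(KK(SI))(II(KK)K))
  step 2: KK(SK)(KKI(IS(SS)))(S(KK(SI))(II(KK)K))
  step 3: K(KKI(IS(SS)))(S(KK(SI))(II(KK)K))
  step 4: KKI(IS(SS))
  step 5: K(IS(SS))
  step 6: K(S(SS))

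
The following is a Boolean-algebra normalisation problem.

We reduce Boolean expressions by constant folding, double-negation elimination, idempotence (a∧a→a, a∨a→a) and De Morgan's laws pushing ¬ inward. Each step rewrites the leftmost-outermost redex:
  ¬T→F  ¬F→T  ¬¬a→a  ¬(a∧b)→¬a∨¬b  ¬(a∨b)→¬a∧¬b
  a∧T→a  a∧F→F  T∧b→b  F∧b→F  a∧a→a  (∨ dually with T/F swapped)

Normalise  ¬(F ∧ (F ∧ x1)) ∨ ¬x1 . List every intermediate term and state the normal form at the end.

Answer: normal form = T  (in 4 steps)

Reduction:
  start: ¬(F ∧ (F ∧ x1)) ∨ ¬x1
  step 1: (¬F ∨ ¬(F ∧ x1)) ∨ ¬x1
  step 2: (T ∨ ¬(F ∧ x1)) ∨ ¬x1
  step 3: T ∨ ¬x1
  step 4: T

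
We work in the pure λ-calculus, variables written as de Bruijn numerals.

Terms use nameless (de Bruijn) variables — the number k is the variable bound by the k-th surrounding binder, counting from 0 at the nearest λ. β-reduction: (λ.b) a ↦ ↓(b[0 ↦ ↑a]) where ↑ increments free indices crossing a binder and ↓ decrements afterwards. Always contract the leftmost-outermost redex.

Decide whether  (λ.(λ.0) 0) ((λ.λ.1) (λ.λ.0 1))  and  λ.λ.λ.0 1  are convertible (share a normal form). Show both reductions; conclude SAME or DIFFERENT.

Answer: SAME — A ⇓ λ.λ.λ.0 1, B ⇓ λ.λ.λ.0 1

Working:
Term A:
  start: (λ.(λ.0) 0) ((λ.λ.1) (λ.λ.0 1))
  [1] (λ.0) ((λ.λ.1) (λ.λ.0 1))
  [2] (λ.λ.1) (λ.λ.0 1)
  [3] λ.λ.λ.0 1

Term B:
  start: λ.λ.λ.0 1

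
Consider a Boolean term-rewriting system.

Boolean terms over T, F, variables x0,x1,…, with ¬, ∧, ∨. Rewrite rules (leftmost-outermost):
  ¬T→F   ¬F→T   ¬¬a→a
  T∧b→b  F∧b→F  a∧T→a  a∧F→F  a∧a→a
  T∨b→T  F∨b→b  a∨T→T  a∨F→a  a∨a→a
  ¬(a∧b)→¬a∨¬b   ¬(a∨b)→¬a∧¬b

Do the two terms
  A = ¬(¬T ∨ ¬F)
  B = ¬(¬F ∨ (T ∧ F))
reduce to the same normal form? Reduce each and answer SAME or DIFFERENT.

Answer: SAME — A ⇓ F, B ⇓ F

Reduction:
Term A:
  start: ¬(¬T ∨ ¬F)
  step 1: ¬¬T ∧ ¬¬F
  step 2: T ∧ ¬¬F
  step 3: ¬¬F
  step 4: F

Term B:
  start: ¬(¬F ∨ (T ∧ F))
  step 1: ¬¬F ∧ ¬(T ∧ F)
  step 2: F ∧ ¬(T ∧ F)
  step 3: F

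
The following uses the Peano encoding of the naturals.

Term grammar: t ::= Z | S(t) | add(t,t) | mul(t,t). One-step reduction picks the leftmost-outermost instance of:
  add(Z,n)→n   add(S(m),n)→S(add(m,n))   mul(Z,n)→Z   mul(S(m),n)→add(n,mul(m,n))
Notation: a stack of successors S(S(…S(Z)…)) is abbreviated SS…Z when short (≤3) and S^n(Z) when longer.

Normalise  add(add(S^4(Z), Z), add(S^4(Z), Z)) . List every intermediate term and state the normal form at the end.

Answer: normal form = S^8(Z)  (in 15 steps)

Derivation:
  start: add(add(S^4(Z), Z), add(S^4(Z), Z))
  step 1: add(S(add(SSSZ, Z)), add(S^4(Z), Z))
  step 2: S(add(add(SSSZ, Z), add(S^4(Z), Z)))
  step 3: S(add(S(add(SSZ, Z)), add(S^4(Z), Z)))
  step 4: S(S(add(add(SSZ, Z), add(S^4(Z), Z))))
  step 5: S(S(add(S(add(SZ, Z)), add(S^4(Z), Z))))
  step 6: S(S(S(add(add(SZ, Z), add(S^4(Z), Z)))))
  step 7: S(S(S(add(S(add(Z, Z)), add(S^4(Z), Z)))))
  step 8: S(S(S(S(add(add(Z, Z), add(S^4(Z), Z))))))
  step 9: S(S(S(S(add(Z, add(S^4(Z), Z))))))
  step 10: S(S(S(S(add(S^4(Z), Z)))))
  step 11: S(S(S(S(S(add(SSSZ, Z))))))
  step 12: S(S(S(S(S(S(add(SSZ, Z)))))))
  step 13: S(S(S(S(S(S(S(add(SZ, Z))))))))
  step 14: S(S(S(S(S(S(S(S(add(Z, Z)))))))))
  step 15: S^8(Z)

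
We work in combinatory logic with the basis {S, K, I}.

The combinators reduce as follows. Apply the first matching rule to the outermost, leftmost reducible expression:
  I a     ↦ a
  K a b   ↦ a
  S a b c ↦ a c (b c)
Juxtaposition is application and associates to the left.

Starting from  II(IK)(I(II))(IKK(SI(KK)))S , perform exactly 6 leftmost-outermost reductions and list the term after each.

  start: II(IK)(I(II))(IKK(SI(KK)))S
  [1] I(IK)(I(II))(IKK(SI(KK)))S
  [2] IK(I(II))(IKK(SI(KK)))S
  [3] K(I(II))(IKK(SI(KK)))S
  [4] I(II)S
  [5] IIS
  [6] IS

Answer: after 6 steps: IS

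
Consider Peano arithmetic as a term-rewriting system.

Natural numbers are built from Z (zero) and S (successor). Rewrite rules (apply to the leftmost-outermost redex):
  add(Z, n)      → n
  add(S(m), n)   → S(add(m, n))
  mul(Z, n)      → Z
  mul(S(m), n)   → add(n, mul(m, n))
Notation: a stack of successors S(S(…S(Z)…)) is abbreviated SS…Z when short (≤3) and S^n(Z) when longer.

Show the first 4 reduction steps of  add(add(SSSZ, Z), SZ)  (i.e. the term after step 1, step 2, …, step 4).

  start: add(add(SSSZ, Z), SZ)
  [1] add(S(add(SSZ, Z)), SZ)
  [2] S(add(add(SSZ, Z), SZ))
  [3] S(add(S(add(SZ, Z)), SZ))
  [4] S(S(add(add(SZ, Z), SZ)))

Answer: after 4 steps: S(S(add(add(SZ, Z), SZ)))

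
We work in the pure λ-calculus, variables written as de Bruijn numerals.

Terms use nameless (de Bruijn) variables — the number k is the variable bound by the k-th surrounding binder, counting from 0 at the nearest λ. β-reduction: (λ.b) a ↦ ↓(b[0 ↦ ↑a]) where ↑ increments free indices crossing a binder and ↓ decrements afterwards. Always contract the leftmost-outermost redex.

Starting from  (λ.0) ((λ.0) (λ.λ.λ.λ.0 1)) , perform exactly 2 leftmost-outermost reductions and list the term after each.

  start: (λ.0) ((λ.0) (λ.λ.λ.λ.0 1))
  step 1: (λ.0) (λ.λ.λ.λ.0 1)
  step 2: λ.λ.λ.λ.0 1

Answer: after 2 steps: λ.λ.λ.λ.0 1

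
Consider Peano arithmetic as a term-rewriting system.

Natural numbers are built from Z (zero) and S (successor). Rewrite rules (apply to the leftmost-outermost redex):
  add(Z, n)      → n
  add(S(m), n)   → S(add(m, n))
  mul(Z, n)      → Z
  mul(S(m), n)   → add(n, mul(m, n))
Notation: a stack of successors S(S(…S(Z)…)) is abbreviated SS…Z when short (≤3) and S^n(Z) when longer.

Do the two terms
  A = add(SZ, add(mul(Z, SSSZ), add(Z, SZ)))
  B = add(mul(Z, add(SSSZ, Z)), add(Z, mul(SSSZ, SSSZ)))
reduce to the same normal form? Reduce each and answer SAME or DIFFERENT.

Term A:
  start: add(SZ, add(mul(Z, SSSZ), add(Z, SZ)))
  [1] S(add(Z, add(mul(Z, SSSZ), add(Z, SZ))))
  [2] S(add(mul(Z, SSSZ), add(Z, SZ)))
  [3] S(add(Z, add(Z, SZ)))
  [4] S(add(Z, SZ))
  [5] SSZ

Term B:
  start: add(mul(Z, add(SSSZ, Z)), add(Z, mul(SSSZ, SSSZ)))
  [1] add(Z, add(Z, mul(SSSZ, SSSZ)))
  [2] add(Z, mul(SSSZ, SSSZ))
  [3] mul(SSSZ, SSSZ)
  [4] add(SSSZ, mul(SSZ, SSSZ))
  [5] S(add(SSZ, mul(SSZ, SSSZ)))
  [6] S(S(add(SZ, mul(SSZ, SSSZ))))
  [7] S(S(S(add(Z, mul(SSZ, SSSZ)))))
  [8] S(S(S(mul(SSZ, SSSZ))))
  [9] S(S(S(add(SSSZ, mul(SZ, SSSZ)))))
  [10] S(S(S(S(add(SSZ, mul(SZ, SSSZ))))))
  [11] S(S(S(S(S(add(SZ, mul(SZ, SSSZ)))))))
  [12] S(S(S(S(S(S(add(Z, mul(SZ, SSSZ))))))))
  [13] S(S(S(S(S(S(mul(SZ, SSSZ)))))))
  [14] S(S(S(S(S(S(add(SSSZ, mul(Z, SSSZ))))))))
  [15] S(S(S(S(S(S(S(add(SSZ, mul(Z, SSSZ)))))))))
  [16] S(S(S(S(S(S(S(S(add(SZ, mul(Z, SSSZ))))))))))
  [17] S(S(S(S(S(S(S(S(S(add(Z, mul(Z, SSSZ)))))))))))
  [18] S(S(S(S(S(S(S(S(S(mul(Z, SSSZ))))))))))
  [19] S^9(Z)

Answer: DIFFERENT — A ⇓ SSZ, B ⇓ S^9(Z)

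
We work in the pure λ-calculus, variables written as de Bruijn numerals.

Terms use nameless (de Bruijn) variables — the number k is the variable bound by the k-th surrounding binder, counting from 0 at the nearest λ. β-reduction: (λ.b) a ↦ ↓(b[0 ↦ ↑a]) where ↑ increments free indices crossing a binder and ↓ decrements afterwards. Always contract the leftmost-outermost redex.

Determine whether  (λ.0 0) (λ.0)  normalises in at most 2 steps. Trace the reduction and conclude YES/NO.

  start: (λ.0 0) (λ.0)
  [1] (λ.0) (λ.0)
  [2] λ.0

Answer: YES — reaches normal form λ.0 in 2 ≤ 2 steps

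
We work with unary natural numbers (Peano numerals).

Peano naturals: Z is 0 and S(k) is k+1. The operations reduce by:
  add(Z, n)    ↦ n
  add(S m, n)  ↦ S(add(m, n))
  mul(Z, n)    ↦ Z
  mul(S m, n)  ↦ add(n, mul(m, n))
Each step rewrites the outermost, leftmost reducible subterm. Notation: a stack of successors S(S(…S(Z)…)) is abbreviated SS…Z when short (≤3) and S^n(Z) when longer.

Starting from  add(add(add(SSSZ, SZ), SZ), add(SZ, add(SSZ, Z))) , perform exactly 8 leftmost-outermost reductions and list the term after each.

  start: add(add(add(SSSZ, SZ), SZ), add(SZ, add(SSZ, Z)))
  [1] add(add(S(add(SSZ, SZ)), SZ), add(SZ, add(SSZ, Z)))
  [2] add(S(add(add(SSZ, SZ), SZ)), add(SZ, add(SSZ, Z)))
  [3] S(add(add(add(SSZ, SZ), SZ), add(SZ, add(SSZ, Z))))
  [4] S(add(add(S(add(SZ, SZ)), SZ), add(SZ, add(SSZ, Z))))
  [5] S(add(S(add(add(SZ, SZ), SZ)), add(SZ, add(SSZ, Z))))
  [6] S(S(add(add(add(SZ, SZ), SZ), add(SZ, add(SSZ, Z)))))
  [7] S(S(add(add(S(add(Z, SZ)), SZ), add(SZ, add(SSZ, Z)))))
  [8] S(S(add(S(add(add(Z, SZ), SZ)), add(SZ, add(SSZ, Z)))))

Answer: after 8 steps: S(S(add(S(add(add(Z, SZ), SZ)), add(SZ, add(SSZ, Z)))))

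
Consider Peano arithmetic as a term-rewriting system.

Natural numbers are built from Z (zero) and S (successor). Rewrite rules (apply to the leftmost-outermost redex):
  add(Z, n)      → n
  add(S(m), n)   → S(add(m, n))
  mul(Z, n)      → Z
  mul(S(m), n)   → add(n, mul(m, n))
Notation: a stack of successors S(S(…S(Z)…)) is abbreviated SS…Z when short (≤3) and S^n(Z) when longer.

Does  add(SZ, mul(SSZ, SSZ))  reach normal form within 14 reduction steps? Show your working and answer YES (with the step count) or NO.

  start: add(SZ, mul(SSZ, SSZ))
  [1] S(add(Z, mul(SSZ, SSZ)))
  [2] S(mul(SSZ, SSZ))
  [3] S(add(SSZ, mul(SZ, SSZ)))
  [4] S(S(add(SZ, mul(SZ, SSZ))))
  [5] S(S(S(add(Z, mul(SZ, SSZ)))))
  [6] S(S(S(mul(SZ, SSZ))))
  [7] S(S(S(add(SSZ, mul(Z, SSZ)))))
  [8] S(S(S(S(add(SZ, mul(Z, SSZ))))))
  [9] S(S(S(S(S(add(Z, mul(Z, SSZ)))))))
  [10] S(S(S(S(S(mul(Z, SSZ))))))
  [11] S^5(Z)

Answer: YES — reaches normal form S^5(Z) in 11 ≤ 14 steps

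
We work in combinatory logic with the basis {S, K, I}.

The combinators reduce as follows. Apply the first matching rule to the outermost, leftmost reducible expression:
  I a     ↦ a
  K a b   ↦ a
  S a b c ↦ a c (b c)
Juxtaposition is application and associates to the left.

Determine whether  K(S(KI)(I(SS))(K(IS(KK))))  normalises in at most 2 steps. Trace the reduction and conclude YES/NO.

Answer: NO — after 2 steps the term is K(I(I(SS)(K(IS(KK))))), not yet normal

Working:
  start: K(S(KI)(I(SS))(K(IS(KK))))
  [1] K(KI(K(IS(KK)))(I(SS)(K(IS(KK)))))
  [2] K(I(I(SS)(K(IS(KK)))))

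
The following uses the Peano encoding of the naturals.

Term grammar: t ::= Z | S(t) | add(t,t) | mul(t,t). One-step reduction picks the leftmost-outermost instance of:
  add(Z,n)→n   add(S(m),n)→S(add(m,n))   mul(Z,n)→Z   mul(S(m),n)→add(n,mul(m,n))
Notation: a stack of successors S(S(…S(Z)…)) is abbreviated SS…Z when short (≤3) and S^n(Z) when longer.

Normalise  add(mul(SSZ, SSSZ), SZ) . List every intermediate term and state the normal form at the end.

Answer: normal form = S^7(Z)  (in 18 steps)

Working:
  start: add(mul(SSZ, SSSZ), SZ)
  →1  add(add(SSSZ, mul(SZ, SSSZ)), SZ)
  →2  add(S(add(SSZ, mul(SZ, SSSZ))), SZ)
  →3  S(add(add(SSZ, mul(SZ, SSSZ)), SZ))
  →4  S(add(S(add(SZ, mul(SZ, SSSZ))), SZ))
  →5  S(S(add(add(SZ, mul(SZ, SSSZ)), SZ)))
  →6  S(S(add(S(add(Z, mul(SZ, SSSZ))), SZ)))
  →7  S(S(S(add(add(Z, mul(SZ, SSSZ)), SZ))))
  →8  S(S(S(add(mul(SZ, SSSZ), SZ))))
  →9  S(S(S(add(add(SSSZ, mul(Z, SSSZ)), SZ))))
  →10  S(S(S(add(S(add(SSZ, mul(Z, SSSZ))), SZ))))
  →11  S(S(S(S(add(add(SSZ, mul(Z, SSSZ)), SZ)))))
  →12  S(S(S(S(add(S(add(SZ, mul(Z, SSSZ))), SZ)))))
  →13  S(S(S(S(S(add(add(SZ, mul(Z, SSSZ)), SZ))))))
  →14  S(S(S(S(S(add(S(add(Z, mul(Z, SSSZ))), SZ))))))
  →15  S(S(S(S(S(S(add(add(Z, mul(Z, SSSZ)), SZ)))))))
  →16  S(S(S(S(S(S(add(mul(Z, SSSZ), SZ)))))))
  →17  S(S(S(S(S(S(add(Z, SZ)))))))
  →18  S^7(Z)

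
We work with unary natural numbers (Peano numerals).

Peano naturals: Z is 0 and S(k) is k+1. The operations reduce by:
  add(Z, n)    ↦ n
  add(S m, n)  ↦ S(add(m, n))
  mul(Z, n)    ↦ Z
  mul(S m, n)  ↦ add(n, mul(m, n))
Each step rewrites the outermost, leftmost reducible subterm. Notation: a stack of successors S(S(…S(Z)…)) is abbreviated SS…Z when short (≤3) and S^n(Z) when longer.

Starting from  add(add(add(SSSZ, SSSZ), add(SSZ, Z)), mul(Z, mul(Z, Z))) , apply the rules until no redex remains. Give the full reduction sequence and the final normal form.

Answer: normal form = S^8(Z)  (in 24 steps)

Reduction:
  start: add(add(add(SSSZ, SSSZ), add(SSZ, Z)), mul(Z, mul(Z, Z)))
  [1] add(add(S(add(SSZ, SSSZ)), add(SSZ, Z)), mul(Z, mul(Z, Z)))
  [2] add(S(add(add(SSZ, SSSZ), add(SSZ, Z))), mul(Z, mul(Z, Z)))
  [3] S(add(add(add(SSZ, SSSZ), add(SSZ, Z)), mul(Z, mul(Z, Z))))
  [4] S(add(add(S(add(SZ, SSSZ)), add(SSZ, Z)), mul(Z, mul(Z, Z))))
  [5] S(add(S(add(add(SZ, SSSZ), add(SSZ, Z))), mul(Z, mul(Z, Z))))
  [6] S(S(add(add(add(SZ, SSSZ), add(SSZ, Z)), mul(Z, mul(Z, Z)))))
  [7] S(S(add(add(S(add(Z, SSSZ)), add(SSZ, Z)), mul(Z, mul(Z, Z)))))
  [8] S(S(add(S(add(add(Z, SSSZ), add(SSZ, Z))), mul(Z, mul(Z, Z)))))
  [9] S(S(S(add(add(add(Z, SSSZ), add(SSZ, Z)), mul(Z, mul(Z, Z))))))
  [10] S(S(S(add(add(SSSZ, add(SSZ, Z)), mul(Z, mul(Z, Z))))))
  [11] S(S(S(add(S(add(SSZ, add(SSZ, Z))), mul(Z, mul(Z, Z))))))
  [12] S(S(S(S(add(add(SSZ, add(SSZ, Z)), mul(Z, mul(Z, Z)))))))
  [13] S(S(S(S(add(S(add(SZ, add(SSZ, Z))), mul(Z, mul(Z, Z)))))))
  [14] S(S(S(S(S(add(add(SZ, add(SSZ, Z)), mul(Z, mul(Z, Z))))))))
  [15] S(S(S(S(S(add(S(add(Z, add(SSZ, Z))), mul(Z, mul(Z, Z))))))))
  [16] S(S(S(S(S(S(add(add(Z, add(SSZ, Z)), mul(Z, mul(Z, Z)))))))))
  [17] S(S(S(S(S(S(add(add(SSZ, Z), mul(Z, mul(Z, Z)))))))))
  [18] S(S(S(S(S(S(add(S(add(SZ, Z)), mul(Z, mul(Z, Z)))))))))
  [19] S(S(S(S(S(S(S(add(add(SZ, Z), mul(Z, mul(Z, Z))))))))))
  [20] S(S(S(S(S(S(S(add(S(add(Z, Z)), mul(Z, mul(Z, Z))))))))))
  [21] S(S(S(S(S(S(S(S(add(add(Z, Z), mul(Z, mul(Z, Z)))))))))))
  [22] S(S(S(S(S(S(S(S(add(Z, mul(Z, mul(Z, Z)))))))))))
  [23] S(S(S(S(S(S(S(S(mul(Z, mul(Z, Z))))))))))
  [24] S^8(Z)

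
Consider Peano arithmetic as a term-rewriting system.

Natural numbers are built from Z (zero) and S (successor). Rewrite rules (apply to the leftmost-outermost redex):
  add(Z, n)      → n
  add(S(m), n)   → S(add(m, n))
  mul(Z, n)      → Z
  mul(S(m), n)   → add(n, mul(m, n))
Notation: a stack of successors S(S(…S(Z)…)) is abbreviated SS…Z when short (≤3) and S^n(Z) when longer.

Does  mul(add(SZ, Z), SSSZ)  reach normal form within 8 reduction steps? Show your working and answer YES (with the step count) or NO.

Answer: YES — reaches normal form SSSZ in 8 ≤ 8 steps

Reduction:
  start: mul(add(SZ, Z), SSSZ)
  [1] mul(S(add(Z, Z)), SSSZ)
  [2] add(SSSZ, mul(add(Z, Z), SSSZ))
  [3] S(add(SSZ, mul(add(Z, Z), SSSZ)))
  [4] S(S(add(SZ, mul(add(Z, Z), SSSZ))))
  [5] S(S(S(add(Z, mul(add(Z, Z), SSSZ)))))
  [6] S(S(S(mul(add(Z, Z), SSSZ))))
  [7] S(S(S(mul(Z, SSSZ))))
  [8] SSSZ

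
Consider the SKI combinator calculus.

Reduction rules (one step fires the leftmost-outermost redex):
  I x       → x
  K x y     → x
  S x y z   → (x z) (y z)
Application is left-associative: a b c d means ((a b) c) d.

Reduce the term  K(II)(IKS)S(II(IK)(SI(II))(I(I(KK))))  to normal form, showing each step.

  start: K(II)(IKS)S(II(IK)(SI(II))(I(I(KK))))
  [1] IIS(II(IK)(SI(II))(I(I(KK))))
  [2] IS(II(IK)(SI(II))(I(I(KK))))
  [3] S(II(IK)(SI(II))(I(I(KK))))
  [4] S(I(IK)(SI(II))(I(I(KK))))
  [5] S(IK(SI(II))(I(I(KK))))
  [6] S(K(SI(II))(I(I(KK))))
  [7] S(SI(II))
  [8] S(SII)

Answer: normal form = S(SII)  (in 8 steps)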